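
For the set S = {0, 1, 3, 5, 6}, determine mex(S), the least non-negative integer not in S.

The values 0, 1 are all present; 2 is the first non-negative integer missing from the set.

2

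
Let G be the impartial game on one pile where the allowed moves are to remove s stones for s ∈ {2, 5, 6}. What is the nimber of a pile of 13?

1

Grundy values for subtraction set {2, 5, 6}:
g(0) = mex{} = 0
g(1) = mex{} = 0
g(2) = mex{0} = 1
g(3) = mex{0} = 1
g(4) = mex{1} = 0
g(5) = mex{0,1} = 2
g(6) = mex{0} = 1
g(7) = mex{0,1,2} = 3
g(8) = mex{1} = 0
g(9) = mex{0,1,3} = 2
g(10) = mex{0,2} = 1
g(11) = mex{1,2} = 0
g(12) = mex{1,3} = 0
g(13) = mex{0,3} = 1
So g(13) = 1.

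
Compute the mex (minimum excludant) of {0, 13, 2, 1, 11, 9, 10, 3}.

4

The values 0, 1, 2, 3 are all present; 4 is the first non-negative integer missing from the set.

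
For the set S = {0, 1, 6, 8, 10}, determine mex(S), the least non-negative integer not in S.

2

The values 0, 1 are all present; 2 is the first non-negative integer missing from the set.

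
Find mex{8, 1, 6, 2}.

0 is not in the set, so the mex is 0.

0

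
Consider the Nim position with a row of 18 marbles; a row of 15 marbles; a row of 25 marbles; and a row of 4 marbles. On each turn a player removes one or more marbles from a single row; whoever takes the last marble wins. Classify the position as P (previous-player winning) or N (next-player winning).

P-position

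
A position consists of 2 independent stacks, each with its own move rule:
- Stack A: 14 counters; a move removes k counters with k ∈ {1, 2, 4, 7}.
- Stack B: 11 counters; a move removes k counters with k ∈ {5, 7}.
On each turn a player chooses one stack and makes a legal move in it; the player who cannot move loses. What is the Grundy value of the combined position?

0

For stack A, compute g(0), g(1), … with moves {1, 2, 4, 7}:
g(0) = mex{} = 0
g(1) = mex{0} = 1
g(2) = mex{0,1} = 2
g(3) = mex{1,2} = 0
g(4) = mex{0,2} = 1
g(5) = mex{0,1} = 2
g(6) = mex{1,2} = 0
g(7) = mex{0,2} = 1
g(8) = mex{0,1} = 2
g(9) = mex{1,2} = 0
g(10) = mex{0,2} = 1
g(11) = mex{0,1} = 2
g(12) = mex{1,2} = 0
g(13) = mex{0,2} = 1
g(14) = mex{0,1} = 2
So g(14) = 2.
For stack B, compute g(0), g(1), … with moves {5, 7}:
k:     0  1  2  3  4  5  6  7  8  9 10 11
g(k):  0  0  0  0  0  1  1  1  1  1  2  2
So g(11) = 2.
By the Sprague-Grundy theorem, the Grundy value of a sum of independent games is the XOR of the component values.
Combined value = 2 XOR 2 = 0.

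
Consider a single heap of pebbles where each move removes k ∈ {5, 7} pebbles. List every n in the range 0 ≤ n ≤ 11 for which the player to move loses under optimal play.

0, 1, 2, 3, 4

Build the Grundy sequence with g(k) = mex{g(k−s) : s ∈ {5, 7}, s ≤ k}:
k:     0  1  2  3  4  5  6  7  8  9 10 11
g(k):  0  0  0  0  0  1  1  1  1  1  2  2
The P-positions (g = 0) in 0..11 are 0, 1, 2, 3, 4.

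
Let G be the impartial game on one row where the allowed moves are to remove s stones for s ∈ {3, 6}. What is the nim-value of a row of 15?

2

Build the Grundy sequence with g(k) = mex{g(k−s) : s ∈ {3, 6}, s ≤ k}:
k:     0  1  2  3  4  5  6  7  8  9 10 11 12 13 14 15
g(k):  0  0  0  1  1  1  2  2  2  0  0  0  1  1  1  2
So g(15) = 2.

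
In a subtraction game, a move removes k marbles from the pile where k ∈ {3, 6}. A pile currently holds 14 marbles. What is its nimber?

1

Compute g(0), g(1), … for moves {3, 6}:
k:     0  1  2  3  4  5  6  7  8  9 10 11 12 13 14
g(k):  0  0  0  1  1  1  2  2  2  0  0  0  1  1  1
So g(14) = 1.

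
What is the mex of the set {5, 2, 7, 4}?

0

0 is not in the set, so the mex is 0.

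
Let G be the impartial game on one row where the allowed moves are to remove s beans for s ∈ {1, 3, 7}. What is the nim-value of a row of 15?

Build the Grundy sequence with g(k) = mex{g(k−s) : s ∈ {1, 3, 7}, s ≤ k}:
k:     0  1  2  3  4  5  6  7  8  9 10 11 12 13 14 15
g(k):  0  1  0  1  0  1  0  1  0  1  0  1  0  1  0  1
So g(15) = 1.

1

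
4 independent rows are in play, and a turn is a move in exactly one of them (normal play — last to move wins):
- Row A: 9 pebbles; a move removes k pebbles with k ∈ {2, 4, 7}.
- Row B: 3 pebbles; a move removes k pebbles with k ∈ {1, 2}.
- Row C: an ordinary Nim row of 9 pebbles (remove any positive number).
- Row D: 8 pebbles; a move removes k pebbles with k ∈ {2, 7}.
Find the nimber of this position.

For row A, compute g(0), g(1), … with moves {2, 4, 7}:
g(0) = mex{} = 0
g(1) = mex{} = 0
g(2) = mex{0} = 1
g(3) = mex{0} = 1
g(4) = mex{0,1} = 2
g(5) = mex{0,1} = 2
g(6) = mex{1,2} = 0
g(7) = mex{0,1,2} = 3
g(8) = mex{0,2} = 1
g(9) = mex{1,2,3} = 0
So g(9) = 0.
For row B, compute g(0), g(1), … with moves {1, 2}:
k:     0  1  2  3
g(k):  0  1  2  0
So g(3) = 0.
Row C is a plain Nim row of size 9, so its Grundy value is 9.
For row D, compute g(0), g(1), … with moves {2, 7}:
g(0) = mex{} = 0
g(1) = mex{} = 0
g(2) = mex{0} = 1
g(3) = mex{0} = 1
g(4) = mex{1} = 0
g(5) = mex{1} = 0
g(6) = mex{0} = 1
g(7) = mex{0} = 1
g(8) = mex{0,1} = 2
So g(8) = 2.
The value of a disjunctive sum is the nim-sum of the parts.
Combined value = 0 XOR 0 XOR 9 XOR 2 = 11.

11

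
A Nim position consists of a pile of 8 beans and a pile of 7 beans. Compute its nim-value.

15

Nim-sum: 8 ^ 7 = 15.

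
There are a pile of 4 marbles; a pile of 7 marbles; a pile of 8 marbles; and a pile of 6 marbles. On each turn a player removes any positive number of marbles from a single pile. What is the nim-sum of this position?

13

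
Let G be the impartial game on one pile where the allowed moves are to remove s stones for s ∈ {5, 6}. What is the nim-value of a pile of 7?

Compute g(0), g(1), … for moves {5, 6}:
g(0) = mex{} = 0
g(1) = mex{} = 0
g(2) = mex{} = 0
g(3) = mex{} = 0
g(4) = mex{} = 0
g(5) = mex{0} = 1
g(6) = mex{0} = 1
g(7) = mex{0} = 1
So g(7) = 1.

1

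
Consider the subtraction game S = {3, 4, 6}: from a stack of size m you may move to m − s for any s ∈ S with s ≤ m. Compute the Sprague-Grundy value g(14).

1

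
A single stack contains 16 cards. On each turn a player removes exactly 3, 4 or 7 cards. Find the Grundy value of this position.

2

Compute g(0), g(1), … for moves {3, 4, 7}:
k:     0  1  2  3  4  5  6  7  8  9 10 11 12 13 14 15 16
g(k):  0  0  0  1  1  1  2  2  2  3  0  0  0  1  1  1  2
So g(16) = 2.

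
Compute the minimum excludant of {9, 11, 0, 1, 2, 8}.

The values 0, 1, 2 are all present; 3 is the first non-negative integer missing from the set.

3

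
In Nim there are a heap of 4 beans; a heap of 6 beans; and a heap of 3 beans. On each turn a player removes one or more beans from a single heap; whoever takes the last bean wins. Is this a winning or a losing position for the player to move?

Compute the nim-sum pairwise:
4 XOR 6 = 2
2 XOR 3 = 1
The nim-sum is 1 ≠ 0, so this is an N-position: the player to move can win.

Winning position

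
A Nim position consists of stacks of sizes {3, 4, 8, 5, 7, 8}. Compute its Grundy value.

Write each in binary and XOR column by column:
  0011  (3)
  0100  (4)
  1000  (8)
  0101  (5)
  0111  (7)
  1000  (8)
  ----
  0101  (5)

5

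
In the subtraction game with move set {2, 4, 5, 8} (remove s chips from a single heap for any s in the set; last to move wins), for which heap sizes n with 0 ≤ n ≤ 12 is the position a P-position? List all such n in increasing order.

0, 1, 7, 10

Grundy values for subtraction set {2, 4, 5, 8}:
k:     0  1  2  3  4  5  6  7  8  9 10 11 12
g(k):  0  0  1  1  2  2  3  0  4  1  0  2  1
The P-positions (g = 0) in 0..12 are 0, 1, 7, 10.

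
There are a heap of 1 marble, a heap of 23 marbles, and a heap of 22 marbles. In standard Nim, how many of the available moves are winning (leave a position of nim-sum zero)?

0

Write each in binary and XOR column by column:
  00001  (1)
  10111  (23)
  10110  (22)
  -----
  00000  (0)
The nim-sum is already 0, so every move leaves a nonzero nim-sum — there are no winning moves.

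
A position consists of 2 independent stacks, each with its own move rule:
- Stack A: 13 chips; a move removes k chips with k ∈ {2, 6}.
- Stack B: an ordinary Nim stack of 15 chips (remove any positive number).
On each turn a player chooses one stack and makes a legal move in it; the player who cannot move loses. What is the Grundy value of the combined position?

15

Build the Grundy sequence for stack A with g(k) = mex{g(k−s) : s ∈ {2, 6}, s ≤ k}:
g(0) = mex{} = 0
g(1) = mex{} = 0
g(2) = mex{0} = 1
g(3) = mex{0} = 1
g(4) = mex{1} = 0
g(5) = mex{1} = 0
g(6) = mex{0} = 1
g(7) = mex{0} = 1
g(8) = mex{1} = 0
g(9) = mex{1} = 0
g(10) = mex{0} = 1
g(11) = mex{0} = 1
g(12) = mex{1} = 0
g(13) = mex{1} = 0
So g(13) = 0.
Stack B is a plain Nim stack of size 15, so its Grundy value is 15.
By the Sprague-Grundy theorem, the Grundy value of a sum of independent games is the XOR of the component values.
Combined value = 0 XOR 15 = 15.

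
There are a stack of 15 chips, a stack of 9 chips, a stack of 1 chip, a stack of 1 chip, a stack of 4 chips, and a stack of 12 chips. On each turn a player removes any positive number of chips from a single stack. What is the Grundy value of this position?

14

Write each in binary and XOR column by column:
  1111  (15)
  1001  (9)
  0001  (1)
  0001  (1)
  0100  (4)
  1100  (12)
  ----
  1110  (14)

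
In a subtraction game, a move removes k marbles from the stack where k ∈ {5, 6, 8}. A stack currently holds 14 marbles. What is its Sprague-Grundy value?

Build the Grundy sequence with g(k) = mex{g(k−s) : s ∈ {5, 6, 8}, s ≤ k}:
g(0) = mex{} = 0
g(1) = mex{} = 0
g(2) = mex{} = 0
g(3) = mex{} = 0
g(4) = mex{} = 0
g(5) = mex{0} = 1
g(6) = mex{0} = 1
g(7) = mex{0} = 1
g(8) = mex{0} = 1
g(9) = mex{0} = 1
g(10) = mex{0,1} = 2
g(11) = mex{0,1} = 2
g(12) = mex{0,1} = 2
g(13) = mex{1} = 0
g(14) = mex{1} = 0
So g(14) = 0.

0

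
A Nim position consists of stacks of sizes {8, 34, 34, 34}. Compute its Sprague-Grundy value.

42

In binary:
  001000  (8)
  100010  (34)
  100010  (34)
  100010  (34)
  ------
  101010  (42)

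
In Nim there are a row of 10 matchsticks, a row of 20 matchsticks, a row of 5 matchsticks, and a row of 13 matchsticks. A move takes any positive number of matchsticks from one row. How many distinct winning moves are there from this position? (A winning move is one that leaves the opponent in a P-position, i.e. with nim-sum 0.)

Compute the nim-sum pairwise:
10 ^ 20 = 30
30 ^ 5 = 27
27 ^ 13 = 22
The overall nim-sum is X = 22. A row of size p has a winning move iff p XOR X < p (reduce it to p XOR X).
  10: 10 XOR 22 = 28 ≥ 10 — no move.
  20: 20 XOR 22 = 2 < 20 — winning move (to 2).
  5: 5 XOR 22 = 19 ≥ 5 — no move.
  13: 13 XOR 22 = 27 ≥ 13 — no move.
That gives 1 winning move.

1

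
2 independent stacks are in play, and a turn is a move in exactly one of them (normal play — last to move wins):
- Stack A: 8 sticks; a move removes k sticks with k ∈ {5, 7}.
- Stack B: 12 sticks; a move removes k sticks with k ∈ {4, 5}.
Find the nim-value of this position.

Grundy values for stack A (subtraction set {5, 7}):
g(0) = mex{} = 0
g(1) = mex{} = 0
g(2) = mex{} = 0
g(3) = mex{} = 0
g(4) = mex{} = 0
g(5) = mex{0} = 1
g(6) = mex{0} = 1
g(7) = mex{0} = 1
g(8) = mex{0} = 1
So g(8) = 1.
Build the Grundy sequence for stack B with g(k) = mex{g(k−s) : s ∈ {4, 5}, s ≤ k}:
k:     0  1  2  3  4  5  6  7  8  9 10 11 12
g(k):  0  0  0  0  1  1  1  1  2  0  0  0  0
So g(12) = 0.
The value of a disjunctive sum is the nim-sum of the parts.
Combined value = 1 ⊕ 0 = 1.

1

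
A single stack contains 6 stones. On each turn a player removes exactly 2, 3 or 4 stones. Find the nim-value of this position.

0

Build the Grundy sequence with g(k) = mex{g(k−s) : s ∈ {2, 3, 4}, s ≤ k}:
k:     0  1  2  3  4  5  6
g(k):  0  0  1  1  2  2  0
So g(6) = 0.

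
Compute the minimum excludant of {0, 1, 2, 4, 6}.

3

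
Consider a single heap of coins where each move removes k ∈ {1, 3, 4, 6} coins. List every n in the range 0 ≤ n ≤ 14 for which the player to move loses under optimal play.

0, 2, 7, 9, 14

Grundy values for subtraction set {1, 3, 4, 6}:
k:     0  1  2  3  4  5  6  7  8  9 10 11 12 13 14
g(k):  0  1  0  1  2  3  2  0  1  0  1  2  3  2  0
The P-positions (g = 0) in 0..14 are 0, 2, 7, 9, 14.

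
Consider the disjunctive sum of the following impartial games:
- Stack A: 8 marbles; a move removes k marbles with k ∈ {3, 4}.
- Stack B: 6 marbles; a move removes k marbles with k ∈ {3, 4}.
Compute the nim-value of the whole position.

Grundy values for stack A (subtraction set {3, 4}):
g(0) = mex{} = 0
g(1) = mex{} = 0
g(2) = mex{} = 0
g(3) = mex{0} = 1
g(4) = mex{0} = 1
g(5) = mex{0} = 1
g(6) = mex{0,1} = 2
g(7) = mex{1} = 0
g(8) = mex{1} = 0
So g(8) = 0.
Build the Grundy sequence for stack B with g(k) = mex{g(k−s) : s ∈ {3, 4}, s ≤ k}:
k:     0  1  2  3  4  5  6
g(k):  0  0  0  1  1  1  2
So g(6) = 2.
The value of a disjunctive sum is the nim-sum of the parts.
Combined value = 0 ⊕ 2 = 2.

2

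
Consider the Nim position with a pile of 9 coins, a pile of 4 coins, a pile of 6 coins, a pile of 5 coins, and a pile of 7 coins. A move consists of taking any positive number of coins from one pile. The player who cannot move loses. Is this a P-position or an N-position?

Compute the nim-sum pairwise:
9 ^ 4 = 13
13 ^ 6 = 11
11 ^ 5 = 14
14 ^ 7 = 9
The nim-sum is 9 ≠ 0, so this is an N-position: the player to move can win.

N-position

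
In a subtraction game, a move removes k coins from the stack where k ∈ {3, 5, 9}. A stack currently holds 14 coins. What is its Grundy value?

0

Compute g(0), g(1), … for moves {3, 5, 9}:
g(0) = mex{} = 0
g(1) = mex{} = 0
g(2) = mex{} = 0
g(3) = mex{0} = 1
g(4) = mex{0} = 1
g(5) = mex{0} = 1
g(6) = mex{0,1} = 2
g(7) = mex{0,1} = 2
g(8) = mex{1} = 0
g(9) = mex{0,1,2} = 3
g(10) = mex{0,1,2} = 3
g(11) = mex{0,2} = 1
g(12) = mex{1,2,3} = 0
g(13) = mex{0,1,3} = 2
g(14) = mex{1,3} = 0
So g(14) = 0.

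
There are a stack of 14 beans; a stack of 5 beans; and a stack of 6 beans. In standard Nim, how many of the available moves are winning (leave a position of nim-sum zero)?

1

Compute the nim-sum pairwise:
14 ⊕ 5 = 11
11 ⊕ 6 = 13
The overall nim-sum is X = 13. A stack of size p has a winning move iff p XOR X < p (reduce it to p XOR X).
  14: 14 XOR 13 = 3 < 14 — winning move (to 3).
  5: 5 XOR 13 = 8 ≥ 5 — no move.
  6: 6 XOR 13 = 11 ≥ 6 — no move.
That gives 1 winning move.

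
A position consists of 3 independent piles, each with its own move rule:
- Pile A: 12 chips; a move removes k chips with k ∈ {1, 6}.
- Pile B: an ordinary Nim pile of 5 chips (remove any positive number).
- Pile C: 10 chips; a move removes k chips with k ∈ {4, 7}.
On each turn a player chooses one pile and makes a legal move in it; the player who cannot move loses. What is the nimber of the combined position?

6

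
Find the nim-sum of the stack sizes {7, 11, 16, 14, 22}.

4

Nim-sum: 7 ⊕ 11 ⊕ 16 ⊕ 14 ⊕ 22 = 4.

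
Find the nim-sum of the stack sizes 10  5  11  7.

Nim-sum: 10 XOR 5 XOR 11 XOR 7 = 3.

3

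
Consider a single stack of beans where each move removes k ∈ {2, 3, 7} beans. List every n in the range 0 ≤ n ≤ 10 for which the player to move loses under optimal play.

0, 1, 5, 6, 10

Build the Grundy sequence with g(k) = mex{g(k−s) : s ∈ {2, 3, 7}, s ≤ k}:
k:     0  1  2  3  4  5  6  7  8  9 10
g(k):  0  0  1  1  2  0  0  1  1  2  0
The P-positions (g = 0) in 0..10 are 0, 1, 5, 6, 10.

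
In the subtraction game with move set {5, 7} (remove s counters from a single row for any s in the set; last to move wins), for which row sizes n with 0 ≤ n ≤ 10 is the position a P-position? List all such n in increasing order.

0, 1, 2, 3, 4

Build the Grundy sequence with g(k) = mex{g(k−s) : s ∈ {5, 7}, s ≤ k}:
k:     0  1  2  3  4  5  6  7  8  9 10
g(k):  0  0  0  0  0  1  1  1  1  1  2
The P-positions (g = 0) in 0..10 are 0, 1, 2, 3, 4.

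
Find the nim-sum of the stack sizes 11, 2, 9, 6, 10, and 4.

Compute the nim-sum pairwise:
11 ⊕ 2 = 9
9 ⊕ 9 = 0
0 ⊕ 6 = 6
6 ⊕ 10 = 12
12 ⊕ 4 = 8

8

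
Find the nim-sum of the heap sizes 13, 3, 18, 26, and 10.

Write each in binary and XOR column by column:
  01101  (13)
  00011  (3)
  10010  (18)
  11010  (26)
  01010  (10)
  -----
  01100  (12)

12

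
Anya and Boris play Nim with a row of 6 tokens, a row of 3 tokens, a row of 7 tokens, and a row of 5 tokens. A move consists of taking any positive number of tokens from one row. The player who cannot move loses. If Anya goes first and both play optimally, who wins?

Anya wins

In binary:
  110  (6)
  011  (3)
  111  (7)
  101  (5)
  ---
  111  (7)
The nim-sum is 7 ≠ 0, so this is an N-position: the player to move can win; Anya has a winning move.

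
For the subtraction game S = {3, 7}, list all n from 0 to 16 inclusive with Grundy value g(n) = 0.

Build the Grundy sequence with g(k) = mex{g(k−s) : s ∈ {3, 7}, s ≤ k}:
k:     0  1  2  3  4  5  6  7  8  9 10 11 12 13 14 15 16
g(k):  0  0  0  1  1  1  0  2  2  1  0  0  0  1  1  1  0
The P-positions (g = 0) in 0..16 are 0, 1, 2, 6, 10, 11, 12, 16.

0, 1, 2, 6, 10, 11, 12, 16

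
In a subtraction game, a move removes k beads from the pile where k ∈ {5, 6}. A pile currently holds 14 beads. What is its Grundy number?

Grundy values for subtraction set {5, 6}:
g(0) = mex{} = 0
g(1) = mex{} = 0
g(2) = mex{} = 0
g(3) = mex{} = 0
g(4) = mex{} = 0
g(5) = mex{0} = 1
g(6) = mex{0} = 1
g(7) = mex{0} = 1
g(8) = mex{0} = 1
g(9) = mex{0} = 1
g(10) = mex{0,1} = 2
g(11) = mex{1} = 0
g(12) = mex{1} = 0
g(13) = mex{1} = 0
g(14) = mex{1} = 0
So g(14) = 0.

0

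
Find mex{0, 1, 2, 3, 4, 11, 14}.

The values 0, 1, 2, 3, 4 are all present; 5 is the first non-negative integer missing from the set.

5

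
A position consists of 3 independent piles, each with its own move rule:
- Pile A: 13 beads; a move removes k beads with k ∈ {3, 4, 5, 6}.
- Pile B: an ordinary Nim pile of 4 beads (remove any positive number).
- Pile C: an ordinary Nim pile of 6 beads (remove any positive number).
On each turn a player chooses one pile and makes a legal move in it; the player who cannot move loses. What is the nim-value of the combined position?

3

Build the Grundy sequence for pile A with g(k) = mex{g(k−s) : s ∈ {3, 4, 5, 6}, s ≤ k}:
k:     0  1  2  3  4  5  6  7  8  9 10 11 12 13
g(k):  0  0  0  1  1  1  2  2  2  0  0  0  1  1
So g(13) = 1.
Pile B is a plain Nim pile of size 4, so its Grundy value is 4.
Pile C is a plain Nim pile of size 6, so its Grundy value is 6.
The value of a disjunctive sum is the nim-sum of the parts.
Combined value = 1 ⊕ 4 ⊕ 6 = 3.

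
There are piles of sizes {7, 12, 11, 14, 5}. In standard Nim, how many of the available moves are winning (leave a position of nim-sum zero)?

Nim-sum: 7 ⊕ 12 ⊕ 11 ⊕ 14 ⊕ 5 = 11.
The overall nim-sum is X = 11. A pile of size p has a winning move iff p XOR X < p (reduce it to p XOR X).
  7: 7 XOR 11 = 12 ≥ 7 — no move.
  12: 12 XOR 11 = 7 < 12 — winning move (to 7).
  11: 11 XOR 11 = 0 < 11 — winning move (to 0).
  14: 14 XOR 11 = 5 < 14 — winning move (to 5).
  5: 5 XOR 11 = 14 ≥ 5 — no move.
That gives 3 winning moves.

3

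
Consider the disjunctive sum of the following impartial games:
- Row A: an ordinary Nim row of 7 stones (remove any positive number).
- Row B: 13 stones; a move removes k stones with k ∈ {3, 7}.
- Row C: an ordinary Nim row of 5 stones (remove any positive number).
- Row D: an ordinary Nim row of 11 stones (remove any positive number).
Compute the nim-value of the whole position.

Row A is a plain Nim row of size 7, so its Grundy value is 7.
Grundy values for row B (subtraction set {3, 7}):
g(0) = mex{} = 0
g(1) = mex{} = 0
g(2) = mex{} = 0
g(3) = mex{0} = 1
g(4) = mex{0} = 1
g(5) = mex{0} = 1
g(6) = mex{1} = 0
g(7) = mex{0,1} = 2
g(8) = mex{0,1} = 2
g(9) = mex{0} = 1
g(10) = mex{1,2} = 0
g(11) = mex{1,2} = 0
g(12) = mex{1} = 0
g(13) = mex{0} = 1
So g(13) = 1.
Row C is a plain Nim row of size 5, so its Grundy value is 5.
Row D is a plain Nim row of size 11, so its Grundy value is 11.
By the Sprague-Grundy theorem, the Grundy value of a sum of independent games is the XOR of the component values.
Combined value = 7 ⊕ 1 ⊕ 5 ⊕ 11 = 8.

8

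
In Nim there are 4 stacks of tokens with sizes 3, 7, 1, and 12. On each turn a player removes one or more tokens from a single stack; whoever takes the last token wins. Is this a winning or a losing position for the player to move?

Winning position

In binary:
  0011  (3)
  0111  (7)
  0001  (1)
  1100  (12)
  ----
  1001  (9)
The nim-sum is 9 ≠ 0, so this is an N-position: the player to move can win.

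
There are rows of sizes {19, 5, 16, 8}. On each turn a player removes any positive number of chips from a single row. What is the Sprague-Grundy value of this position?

Nim-sum: 19 ⊕ 5 ⊕ 16 ⊕ 8 = 14.

14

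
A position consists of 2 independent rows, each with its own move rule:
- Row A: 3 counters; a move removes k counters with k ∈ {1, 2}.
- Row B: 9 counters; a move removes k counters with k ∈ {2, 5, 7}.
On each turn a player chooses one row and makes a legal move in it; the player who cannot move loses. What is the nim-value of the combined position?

Grundy values for row A (subtraction set {1, 2}):
k:     0  1  2  3
g(k):  0  1  2  0
So g(3) = 0.
For row B, compute g(0), g(1), … with moves {2, 5, 7}:
g(0) = mex{} = 0
g(1) = mex{} = 0
g(2) = mex{0} = 1
g(3) = mex{0} = 1
g(4) = mex{1} = 0
g(5) = mex{0,1} = 2
g(6) = mex{0} = 1
g(7) = mex{0,1,2} = 3
g(8) = mex{0,1} = 2
g(9) = mex{0,1,3} = 2
So g(9) = 2.
By the Sprague-Grundy theorem, the Grundy value of a sum of independent games is the XOR of the component values.
Combined value = 0 XOR 2 = 2.

2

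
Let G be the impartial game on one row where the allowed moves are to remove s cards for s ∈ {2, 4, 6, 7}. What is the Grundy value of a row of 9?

0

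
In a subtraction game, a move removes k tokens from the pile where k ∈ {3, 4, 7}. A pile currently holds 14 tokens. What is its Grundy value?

Build the Grundy sequence with g(k) = mex{g(k−s) : s ∈ {3, 4, 7}, s ≤ k}:
k:     0  1  2  3  4  5  6  7  8  9 10 11 12 13 14
g(k):  0  0  0  1  1  1  2  2  2  3  0  0  0  1  1
So g(14) = 1.

1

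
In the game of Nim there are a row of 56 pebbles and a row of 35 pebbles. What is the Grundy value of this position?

Compute the nim-sum pairwise:
56 XOR 35 = 27

27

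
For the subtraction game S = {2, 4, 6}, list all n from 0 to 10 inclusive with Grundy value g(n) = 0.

0, 1, 8, 9

Grundy values for subtraction set {2, 4, 6}:
k:     0  1  2  3  4  5  6  7  8  9 10
g(k):  0  0  1  1  2  2  3  3  0  0  1
The P-positions (g = 0) in 0..10 are 0, 1, 8, 9.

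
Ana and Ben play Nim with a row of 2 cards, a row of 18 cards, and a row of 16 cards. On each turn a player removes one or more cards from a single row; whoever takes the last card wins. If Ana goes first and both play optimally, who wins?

Ben wins

Compute the nim-sum pairwise:
2 XOR 18 = 16
16 XOR 16 = 0
The nim-sum is 0, so this is a P-position: the player to move is in a losing position under optimal play; Ana is about to move from it and so loses — Ben wins.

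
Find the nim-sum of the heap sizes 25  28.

Write each in binary and XOR column by column:
  11001  (25)
  11100  (28)
  -----
  00101  (5)

5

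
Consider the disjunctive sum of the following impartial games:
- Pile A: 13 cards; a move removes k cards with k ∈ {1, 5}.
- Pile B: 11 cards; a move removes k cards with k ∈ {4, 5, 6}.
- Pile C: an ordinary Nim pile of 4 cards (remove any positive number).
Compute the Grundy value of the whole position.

Build the Grundy sequence for pile A with g(k) = mex{g(k−s) : s ∈ {1, 5}, s ≤ k}:
k:     0  1  2  3  4  5  6  7  8  9 10 11 12 13
g(k):  0  1  0  1  0  1  0  1  0  1  0  1  0  1
So g(13) = 1.
Build the Grundy sequence for pile B with g(k) = mex{g(k−s) : s ∈ {4, 5, 6}, s ≤ k}:
g(0) = mex{} = 0
g(1) = mex{} = 0
g(2) = mex{} = 0
g(3) = mex{} = 0
g(4) = mex{0} = 1
g(5) = mex{0} = 1
g(6) = mex{0} = 1
g(7) = mex{0} = 1
g(8) = mex{0,1} = 2
g(9) = mex{0,1} = 2
g(10) = mex{1} = 0
g(11) = mex{1} = 0
So g(11) = 0.
Pile C is a plain Nim pile of size 4, so its Grundy value is 4.
By the Sprague-Grundy theorem, the Grundy value of a sum of independent games is the XOR of the component values.
Combined value = 1 ⊕ 0 ⊕ 4 = 5.

5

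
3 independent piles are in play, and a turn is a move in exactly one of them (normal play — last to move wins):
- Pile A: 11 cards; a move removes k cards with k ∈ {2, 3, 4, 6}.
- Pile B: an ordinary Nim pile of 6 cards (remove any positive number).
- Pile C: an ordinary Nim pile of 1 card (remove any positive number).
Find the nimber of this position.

For pile A, compute g(0), g(1), … with moves {2, 3, 4, 6}:
k:     0  1  2  3  4  5  6  7  8  9 10 11
g(k):  0  0  1  1  2  2  3  3  0  0  1  1
So g(11) = 1.
Pile B is a plain Nim pile of size 6, so its Grundy value is 6.
Pile C is a plain Nim pile of size 1, so its Grundy value is 1.
By the Sprague-Grundy theorem, the Grundy value of a sum of independent games is the XOR of the component values.
Combined value = 1 XOR 6 XOR 1 = 6.

6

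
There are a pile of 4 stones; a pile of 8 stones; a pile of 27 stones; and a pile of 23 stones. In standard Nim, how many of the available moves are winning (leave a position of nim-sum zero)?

0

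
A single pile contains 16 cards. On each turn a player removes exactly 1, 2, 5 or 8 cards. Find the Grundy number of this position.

1

Build the Grundy sequence with g(k) = mex{g(k−s) : s ∈ {1, 2, 5, 8}, s ≤ k}:
k:     0  1  2  3  4  5  6  7  8  9 10 11 12 13 14 15 16
g(k):  0  1  2  0  1  2  0  1  2  0  1  2  0  1  2  0  1
So g(16) = 1.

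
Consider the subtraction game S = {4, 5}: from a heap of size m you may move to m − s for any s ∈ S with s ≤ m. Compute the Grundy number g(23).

1

Build the Grundy sequence with g(k) = mex{g(k−s) : s ∈ {4, 5}, s ≤ k}:
k:     0  1  2  3  4  5  6  7  8  9 10 11 12 13 14 15 16 17 18 19 20 21 22 23
g(k):  0  0  0  0  1  1  1  1  2  0  0  0  0  1  1  1  1  2  0  0  0  0  1  1
So g(23) = 1.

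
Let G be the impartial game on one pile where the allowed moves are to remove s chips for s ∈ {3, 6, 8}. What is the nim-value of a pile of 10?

3

Build the Grundy sequence with g(k) = mex{g(k−s) : s ∈ {3, 6, 8}, s ≤ k}:
g(0) = mex{} = 0
g(1) = mex{} = 0
g(2) = mex{} = 0
g(3) = mex{0} = 1
g(4) = mex{0} = 1
g(5) = mex{0} = 1
g(6) = mex{0,1} = 2
g(7) = mex{0,1} = 2
g(8) = mex{0,1} = 2
g(9) = mex{0,1,2} = 3
g(10) = mex{0,1,2} = 3
So g(10) = 3.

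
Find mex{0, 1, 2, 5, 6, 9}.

3

The values 0, 1, 2 are all present; 3 is the first non-negative integer missing from the set.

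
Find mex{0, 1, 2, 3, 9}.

The values 0, 1, 2, 3 are all present; 4 is the first non-negative integer missing from the set.

4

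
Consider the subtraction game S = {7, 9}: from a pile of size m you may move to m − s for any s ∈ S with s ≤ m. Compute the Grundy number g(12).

1

Compute g(0), g(1), … for moves {7, 9}:
k:     0  1  2  3  4  5  6  7  8  9 10 11 12
g(k):  0  0  0  0  0  0  0  1  1  1  1  1  1
So g(12) = 1.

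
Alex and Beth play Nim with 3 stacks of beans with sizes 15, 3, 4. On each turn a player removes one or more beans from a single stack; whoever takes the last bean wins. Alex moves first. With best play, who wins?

Alex wins

Write each in binary and XOR column by column:
  1111  (15)
  0011  (3)
  0100  (4)
  ----
  1000  (8)
The nim-sum is 8 ≠ 0, so this is an N-position: the player to move can win; Alex has a winning move.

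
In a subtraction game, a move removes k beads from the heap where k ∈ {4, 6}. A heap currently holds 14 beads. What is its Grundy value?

1

Compute g(0), g(1), … for moves {4, 6}:
g(0) = mex{} = 0
g(1) = mex{} = 0
g(2) = mex{} = 0
g(3) = mex{} = 0
g(4) = mex{0} = 1
g(5) = mex{0} = 1
g(6) = mex{0} = 1
g(7) = mex{0} = 1
g(8) = mex{0,1} = 2
g(9) = mex{0,1} = 2
g(10) = mex{1} = 0
g(11) = mex{1} = 0
g(12) = mex{1,2} = 0
g(13) = mex{1,2} = 0
g(14) = mex{0,2} = 1
So g(14) = 1.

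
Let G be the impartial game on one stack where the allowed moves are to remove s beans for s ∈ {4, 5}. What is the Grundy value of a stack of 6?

1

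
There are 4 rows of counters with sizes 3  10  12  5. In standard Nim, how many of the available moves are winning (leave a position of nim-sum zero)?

0

Nim-sum: 3 XOR 10 XOR 12 XOR 5 = 0.
The nim-sum is already 0, so every move leaves a nonzero nim-sum — there are no winning moves.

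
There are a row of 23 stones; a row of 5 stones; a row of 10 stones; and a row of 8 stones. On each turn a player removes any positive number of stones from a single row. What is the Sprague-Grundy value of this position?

16

In binary:
  10111  (23)
  00101  (5)
  01010  (10)
  01000  (8)
  -----
  10000  (16)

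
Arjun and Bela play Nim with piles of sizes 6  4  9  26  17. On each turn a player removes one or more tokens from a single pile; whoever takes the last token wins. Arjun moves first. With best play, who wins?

In binary:
  00110  (6)
  00100  (4)
  01001  (9)
  11010  (26)
  10001  (17)
  -----
  00000  (0)
The nim-sum is 0, so this is a P-position: the player to move is in a losing position under optimal play; Arjun is about to move from it and so loses — Bela wins.

Bela wins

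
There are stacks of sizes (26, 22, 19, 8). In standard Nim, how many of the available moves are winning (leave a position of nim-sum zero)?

3

Nim-sum: 26 ^ 22 ^ 19 ^ 8 = 23.
The overall nim-sum is X = 23. A stack of size p has a winning move iff p XOR X < p (reduce it to p XOR X).
  26: 26 XOR 23 = 13 < 26 — winning move (to 13).
  22: 22 XOR 23 = 1 < 22 — winning move (to 1).
  19: 19 XOR 23 = 4 < 19 — winning move (to 4).
  8: 8 XOR 23 = 31 ≥ 8 — no move.
That gives 3 winning moves.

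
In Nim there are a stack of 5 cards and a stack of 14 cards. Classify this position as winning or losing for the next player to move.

Winning position

Nim-sum: 5 ⊕ 14 = 11.
The nim-sum is 11 ≠ 0, so this is an N-position: the player to move can win.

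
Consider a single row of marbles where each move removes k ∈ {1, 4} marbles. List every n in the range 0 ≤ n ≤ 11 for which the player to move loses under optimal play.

0, 2, 5, 7, 10

Grundy values for subtraction set {1, 4}:
g(0) = mex{} = 0
g(1) = mex{0} = 1
g(2) = mex{1} = 0
g(3) = mex{0} = 1
g(4) = mex{0,1} = 2
g(5) = mex{1,2} = 0
g(6) = mex{0} = 1
g(7) = mex{1} = 0
g(8) = mex{0,2} = 1
g(9) = mex{0,1} = 2
g(10) = mex{1,2} = 0
g(11) = mex{0} = 1
The P-positions (g = 0) in 0..11 are 0, 2, 5, 7, 10.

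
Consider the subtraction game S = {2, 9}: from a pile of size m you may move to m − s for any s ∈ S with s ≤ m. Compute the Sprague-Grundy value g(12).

0

Build the Grundy sequence with g(k) = mex{g(k−s) : s ∈ {2, 9}, s ≤ k}:
k:     0  1  2  3  4  5  6  7  8  9 10 11 12
g(k):  0  0  1  1  0  0  1  1  0  2  1  0  0
So g(12) = 0.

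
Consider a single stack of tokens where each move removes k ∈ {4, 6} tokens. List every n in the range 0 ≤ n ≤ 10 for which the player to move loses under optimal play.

0, 1, 2, 3, 10

Compute g(0), g(1), … for moves {4, 6}:
k:     0  1  2  3  4  5  6  7  8  9 10
g(k):  0  0  0  0  1  1  1  1  2  2  0
The P-positions (g = 0) in 0..10 are 0, 1, 2, 3, 10.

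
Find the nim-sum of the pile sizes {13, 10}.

7

Write each in binary and XOR column by column:
  1101  (13)
  1010  (10)
  ----
  0111  (7)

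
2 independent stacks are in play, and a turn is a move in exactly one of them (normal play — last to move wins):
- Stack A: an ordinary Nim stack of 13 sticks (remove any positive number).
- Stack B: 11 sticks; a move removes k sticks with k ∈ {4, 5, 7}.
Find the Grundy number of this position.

13

Stack A is a plain Nim stack of size 13, so its Grundy value is 13.
Grundy values for stack B (subtraction set {4, 5, 7}):
g(0) = mex{} = 0
g(1) = mex{} = 0
g(2) = mex{} = 0
g(3) = mex{} = 0
g(4) = mex{0} = 1
g(5) = mex{0} = 1
g(6) = mex{0} = 1
g(7) = mex{0} = 1
g(8) = mex{0,1} = 2
g(9) = mex{0,1} = 2
g(10) = mex{0,1} = 2
g(11) = mex{1} = 0
So g(11) = 0.
By the Sprague-Grundy theorem, the Grundy value of a sum of independent games is the XOR of the component values.
Combined value = 13 XOR 0 = 13.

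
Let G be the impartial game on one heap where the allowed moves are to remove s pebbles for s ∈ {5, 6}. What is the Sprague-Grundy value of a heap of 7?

1

Compute g(0), g(1), … for moves {5, 6}:
k:     0  1  2  3  4  5  6  7
g(k):  0  0  0  0  0  1  1  1
So g(7) = 1.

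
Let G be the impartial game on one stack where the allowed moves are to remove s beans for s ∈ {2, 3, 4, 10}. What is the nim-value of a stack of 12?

0

Grundy values for subtraction set {2, 3, 4, 10}:
g(0) = mex{} = 0
g(1) = mex{} = 0
g(2) = mex{0} = 1
g(3) = mex{0} = 1
g(4) = mex{0,1} = 2
g(5) = mex{0,1} = 2
g(6) = mex{1,2} = 0
g(7) = mex{1,2} = 0
g(8) = mex{0,2} = 1
g(9) = mex{0,2} = 1
g(10) = mex{0,1} = 2
g(11) = mex{0,1} = 2
g(12) = mex{1,2} = 0
So g(12) = 0.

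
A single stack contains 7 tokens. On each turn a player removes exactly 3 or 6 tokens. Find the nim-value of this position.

2

Build the Grundy sequence with g(k) = mex{g(k−s) : s ∈ {3, 6}, s ≤ k}:
k:     0  1  2  3  4  5  6  7
g(k):  0  0  0  1  1  1  2  2
So g(7) = 2.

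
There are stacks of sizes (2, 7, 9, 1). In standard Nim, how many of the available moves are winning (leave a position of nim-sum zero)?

1

Nim-sum: 2 ^ 7 ^ 9 ^ 1 = 13.
The overall nim-sum is X = 13. A stack of size p has a winning move iff p XOR X < p (reduce it to p XOR X).
  2: 2 XOR 13 = 15 ≥ 2 — no move.
  7: 7 XOR 13 = 10 ≥ 7 — no move.
  9: 9 XOR 13 = 4 < 9 — winning move (to 4).
  1: 1 XOR 13 = 12 ≥ 1 — no move.
That gives 1 winning move.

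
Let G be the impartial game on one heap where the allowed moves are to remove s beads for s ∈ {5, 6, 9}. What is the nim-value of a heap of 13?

2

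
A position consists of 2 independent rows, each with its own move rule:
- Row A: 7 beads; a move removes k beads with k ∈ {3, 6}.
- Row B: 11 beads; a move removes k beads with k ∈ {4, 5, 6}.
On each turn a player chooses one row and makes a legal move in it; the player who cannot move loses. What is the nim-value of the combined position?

Build the Grundy sequence for row A with g(k) = mex{g(k−s) : s ∈ {3, 6}, s ≤ k}:
k:     0  1  2  3  4  5  6  7
g(k):  0  0  0  1  1  1  2  2
So g(7) = 2.
Build the Grundy sequence for row B with g(k) = mex{g(k−s) : s ∈ {4, 5, 6}, s ≤ k}:
k:     0  1  2  3  4  5  6  7  8  9 10 11
g(k):  0  0  0  0  1  1  1  1  2  2  0  0
So g(11) = 0.
The value of a disjunctive sum is the nim-sum of the parts.
Combined value = 2 ⊕ 0 = 2.

2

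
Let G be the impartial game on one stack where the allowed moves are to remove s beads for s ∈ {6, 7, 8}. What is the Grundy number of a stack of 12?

Compute g(0), g(1), … for moves {6, 7, 8}:
g(0) = mex{} = 0
g(1) = mex{} = 0
g(2) = mex{} = 0
g(3) = mex{} = 0
g(4) = mex{} = 0
g(5) = mex{} = 0
g(6) = mex{0} = 1
g(7) = mex{0} = 1
g(8) = mex{0} = 1
g(9) = mex{0} = 1
g(10) = mex{0} = 1
g(11) = mex{0} = 1
g(12) = mex{0,1} = 2
So g(12) = 2.

2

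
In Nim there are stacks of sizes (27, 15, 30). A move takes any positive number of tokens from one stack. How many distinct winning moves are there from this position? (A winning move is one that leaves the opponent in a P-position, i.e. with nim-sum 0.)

3

Nim-sum: 27 ^ 15 ^ 30 = 10.
The overall nim-sum is X = 10. A stack of size p has a winning move iff p XOR X < p (reduce it to p XOR X).
  27: 27 XOR 10 = 17 < 27 — winning move (to 17).
  15: 15 XOR 10 = 5 < 15 — winning move (to 5).
  30: 30 XOR 10 = 20 < 30 — winning move (to 20).
That gives 3 winning moves.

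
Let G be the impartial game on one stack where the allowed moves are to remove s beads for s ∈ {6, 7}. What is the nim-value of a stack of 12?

2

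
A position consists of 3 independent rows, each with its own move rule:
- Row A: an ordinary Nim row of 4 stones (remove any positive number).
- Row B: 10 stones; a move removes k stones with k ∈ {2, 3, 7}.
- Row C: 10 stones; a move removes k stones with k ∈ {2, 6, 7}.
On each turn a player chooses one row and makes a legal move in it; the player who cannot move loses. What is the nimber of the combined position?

Row A is a plain Nim row of size 4, so its Grundy value is 4.
Build the Grundy sequence for row B with g(k) = mex{g(k−s) : s ∈ {2, 3, 7}, s ≤ k}:
k:     0  1  2  3  4  5  6  7  8  9 10
g(k):  0  0  1  1  2  0  0  1  1  2  0
So g(10) = 0.
Grundy values for row C (subtraction set {2, 6, 7}):
k:     0  1  2  3  4  5  6  7  8  9 10
g(k):  0  0  1  1  0  0  1  1  2  0  3
So g(10) = 3.
By the Sprague-Grundy theorem, the Grundy value of a sum of independent games is the XOR of the component values.
Combined value = 4 XOR 0 XOR 3 = 7.

7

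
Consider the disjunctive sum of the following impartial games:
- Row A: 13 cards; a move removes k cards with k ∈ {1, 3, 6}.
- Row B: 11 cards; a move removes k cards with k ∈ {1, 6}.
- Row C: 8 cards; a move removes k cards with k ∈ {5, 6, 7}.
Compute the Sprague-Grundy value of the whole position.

1

Grundy values for row A (subtraction set {1, 3, 6}):
k:     0  1  2  3  4  5  6  7  8  9 10 11 12 13
g(k):  0  1  0  1  0  1  2  3  2  0  1  0  1  0
So g(13) = 0.
For row B, compute g(0), g(1), … with moves {1, 6}:
k:     0  1  2  3  4  5  6  7  8  9 10 11
g(k):  0  1  0  1  0  1  2  0  1  0  1  0
So g(11) = 0.
Grundy values for row C (subtraction set {5, 6, 7}):
k:     0  1  2  3  4  5  6  7  8
g(k):  0  0  0  0  0  1  1  1  1
So g(8) = 1.
The value of a disjunctive sum is the nim-sum of the parts.
Combined value = 0 ⊕ 0 ⊕ 1 = 1.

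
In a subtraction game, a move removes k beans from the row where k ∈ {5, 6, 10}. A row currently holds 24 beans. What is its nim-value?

1

Compute g(0), g(1), … for moves {5, 6, 10}:
k:     0  1  2  3  4  5  6  7  8  9 10 11 12 13 14 15 16 17 18 19 20 21 22 23 24
g(k):  0  0  0  0  0  1  1  1  1  1  2  2  2  2  2  0  0  0  0  0  1  1  1  1  1
So g(24) = 1.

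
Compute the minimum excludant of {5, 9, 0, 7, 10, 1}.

2

The values 0, 1 are all present; 2 is the first non-negative integer missing from the set.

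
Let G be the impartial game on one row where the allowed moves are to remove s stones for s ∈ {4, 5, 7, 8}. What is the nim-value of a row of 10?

Grundy values for subtraction set {4, 5, 7, 8}:
k:     0  1  2  3  4  5  6  7  8  9 10
g(k):  0  0  0  0  1  1  1  1  2  2  2
So g(10) = 2.

2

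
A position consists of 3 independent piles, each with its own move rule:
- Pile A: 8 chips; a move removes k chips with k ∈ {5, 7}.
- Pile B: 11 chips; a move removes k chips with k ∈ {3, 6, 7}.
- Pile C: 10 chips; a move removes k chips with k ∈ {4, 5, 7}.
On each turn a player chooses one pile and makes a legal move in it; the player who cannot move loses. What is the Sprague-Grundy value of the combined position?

3

For pile A, compute g(0), g(1), … with moves {5, 7}:
k:     0  1  2  3  4  5  6  7  8
g(k):  0  0  0  0  0  1  1  1  1
So g(8) = 1.
Grundy values for pile B (subtraction set {3, 6, 7}):
k:     0  1  2  3  4  5  6  7  8  9 10 11
g(k):  0  0  0  1  1  1  2  2  2  3  0  0
So g(11) = 0.
Grundy values for pile C (subtraction set {4, 5, 7}):
g(0) = mex{} = 0
g(1) = mex{} = 0
g(2) = mex{} = 0
g(3) = mex{} = 0
g(4) = mex{0} = 1
g(5) = mex{0} = 1
g(6) = mex{0} = 1
g(7) = mex{0} = 1
g(8) = mex{0,1} = 2
g(9) = mex{0,1} = 2
g(10) = mex{0,1} = 2
So g(10) = 2.
The value of a disjunctive sum is the nim-sum of the parts.
Combined value = 1 ⊕ 0 ⊕ 2 = 3.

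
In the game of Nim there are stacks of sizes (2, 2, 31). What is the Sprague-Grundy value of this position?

Bitwise XOR of the heap sizes:
  00010  (2)
  00010  (2)
  11111  (31)
  -----
  11111  (31)

31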